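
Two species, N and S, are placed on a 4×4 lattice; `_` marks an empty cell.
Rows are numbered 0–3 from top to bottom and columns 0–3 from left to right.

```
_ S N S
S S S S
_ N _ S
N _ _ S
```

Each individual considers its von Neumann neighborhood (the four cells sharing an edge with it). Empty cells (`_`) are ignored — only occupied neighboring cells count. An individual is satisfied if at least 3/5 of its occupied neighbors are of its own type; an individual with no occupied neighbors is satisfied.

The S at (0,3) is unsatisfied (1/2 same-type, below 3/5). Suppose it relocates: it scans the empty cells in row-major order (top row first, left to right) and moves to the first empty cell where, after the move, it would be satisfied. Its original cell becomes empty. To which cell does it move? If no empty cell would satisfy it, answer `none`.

(0,0)

Vacating (0,3). Empty cells in order:
  (0,0): 2/2 same-type → satisfied — stop here.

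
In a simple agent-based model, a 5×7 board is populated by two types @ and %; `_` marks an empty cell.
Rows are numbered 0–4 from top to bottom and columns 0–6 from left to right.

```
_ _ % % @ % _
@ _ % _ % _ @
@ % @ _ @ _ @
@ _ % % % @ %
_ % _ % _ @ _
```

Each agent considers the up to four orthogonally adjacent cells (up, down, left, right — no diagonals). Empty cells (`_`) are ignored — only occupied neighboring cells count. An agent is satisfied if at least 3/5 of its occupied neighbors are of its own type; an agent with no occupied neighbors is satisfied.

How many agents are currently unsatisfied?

Row 0: (0,2)% 2/2 ✓ · (0,3)% 1/2 ✗ · (0,4)@ 0/3 ✗ · (0,5)% 0/1 ✗
Row 1: (1,0)@ 1/1 ✓ · (1,2)% 1/2 ✗ · (1,4)% 0/2 ✗ · (1,6)@ 1/1 ✓
Row 2: (2,0)@ 2/3 ✓ · (2,1)% 0/2 ✗ · (2,2)@ 0/3 ✗ · (2,4)@ 0/2 ✗ · (2,6)@ 1/2 ✗
Row 3: (3,0)@ 1/1 ✓ · (3,2)% 1/2 ✗ · (3,3)% 3/3 ✓ · (3,4)% 1/3 ✗ · (3,5)@ 1/3 ✗ · (3,6)% 0/2 ✗
Row 4: (4,1)% 0/0 ✓ · (4,3)% 1/1 ✓ · (4,5)@ 1/1 ✓
Unsatisfied: (0,3), (0,4), (0,5), (1,2), (1,4), (2,1), (2,2), (2,4), (2,6), (3,2), (3,4), (3,5), (3,6) — 13 in total.

13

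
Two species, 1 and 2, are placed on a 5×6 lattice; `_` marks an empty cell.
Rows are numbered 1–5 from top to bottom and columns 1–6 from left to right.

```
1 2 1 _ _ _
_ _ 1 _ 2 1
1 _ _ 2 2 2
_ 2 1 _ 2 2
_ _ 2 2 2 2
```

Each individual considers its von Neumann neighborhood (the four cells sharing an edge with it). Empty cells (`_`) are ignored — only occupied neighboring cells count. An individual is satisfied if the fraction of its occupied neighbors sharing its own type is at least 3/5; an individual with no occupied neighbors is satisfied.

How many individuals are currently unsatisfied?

8

Row 1: (1,1)1 0/1 not · (1,2)2 0/2 not · (1,3)1 1/2 not
Row 2: (2,3)1 1/1 satisfied · (2,5)2 1/2 not · (2,6)1 0/2 not
Row 3: (3,1)1 0/0 satisfied · (3,4)2 1/1 satisfied · (3,5)2 4/4 satisfied · (3,6)2 2/3 satisfied
Row 4: (4,2)2 0/1 not · (4,3)1 0/2 not · (4,5)2 3/3 satisfied · (4,6)2 3/3 satisfied
Row 5: (5,3)2 1/2 not · (5,4)2 2/2 satisfied · (5,5)2 3/3 satisfied · (5,6)2 2/2 satisfied
Unsatisfied: (1,1), (1,2), (1,3), (2,5), (2,6), (4,2), (4,3), (5,3) — 8 in total.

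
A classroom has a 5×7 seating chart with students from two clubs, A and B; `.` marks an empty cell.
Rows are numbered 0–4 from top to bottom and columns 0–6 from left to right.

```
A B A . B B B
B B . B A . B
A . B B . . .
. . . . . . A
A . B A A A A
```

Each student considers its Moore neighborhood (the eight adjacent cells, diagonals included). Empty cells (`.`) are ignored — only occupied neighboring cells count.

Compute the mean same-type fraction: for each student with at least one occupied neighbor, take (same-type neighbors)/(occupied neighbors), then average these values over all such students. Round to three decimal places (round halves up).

0.584

Row 0: (0,0)A 0/3 · (0,1)B 2/4 · (0,2)A 0/3 · (0,4)B 2/3 · (0,5)B 3/4 · (0,6)B 2/2
Row 1: (1,0)B 2/4 · (1,1)B 3/6 · (1,3)B 3/5 · (1,4)A 0/4 · (1,6)B 2/2
Row 2: (2,0)A 0/2 · (2,2)B 3/3 · (2,3)B 2/3
Row 3: (3,6)A 2/2
Row 4: (4,0)A — no occupied neighbors · (4,2)B 0/1 · (4,3)A 1/2 · (4,4)A 2/2 · (4,5)A 3/3 · (4,6)A 2/2
Sum over 20 students: 0/3 + 2/4 + 0/3 + 2/3 + 3/4 + 2/2 + 2/4 + 3/6 + 3/5 + 0/4 + 2/2 + 0/2 + 3/3 + 2/3 + 2/2 + 0/1 + 1/2 + 2/2 + 3/3 + 2/2 = 701/60; mean = 701/60 ÷ 20 = 701/1200 = 0.584166… → 0.584.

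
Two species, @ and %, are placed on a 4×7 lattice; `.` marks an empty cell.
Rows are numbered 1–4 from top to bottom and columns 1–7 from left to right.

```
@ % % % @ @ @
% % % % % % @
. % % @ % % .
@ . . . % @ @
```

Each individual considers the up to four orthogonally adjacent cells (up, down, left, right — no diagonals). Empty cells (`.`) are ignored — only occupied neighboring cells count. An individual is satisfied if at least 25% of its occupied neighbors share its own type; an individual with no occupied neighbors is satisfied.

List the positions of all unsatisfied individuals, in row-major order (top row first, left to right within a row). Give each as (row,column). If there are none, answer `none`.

Row 1: (1,1)@ 0/2 unhappy · (1,2)% 2/3 ok · (1,3)% 3/3 ok · (1,4)% 2/3 ok · (1,5)@ 1/3 ok · (1,6)@ 2/3 ok · (1,7)@ 2/2 ok
Row 2: (2,1)% 1/2 ok · (2,2)% 4/4 ok · (2,3)% 4/4 ok · (2,4)% 3/4 ok · (2,5)% 3/4 ok · (2,6)% 2/4 ok · (2,7)@ 1/2 ok
Row 3: (3,2)% 2/2 ok · (3,3)% 2/3 ok · (3,4)@ 0/3 unhappy · (3,5)% 3/4 ok · (3,6)% 2/3 ok
Row 4: (4,1)@ 0/0 ok · (4,5)% 1/2 ok · (4,6)@ 1/3 ok · (4,7)@ 1/1 ok

(1,1), (3,4)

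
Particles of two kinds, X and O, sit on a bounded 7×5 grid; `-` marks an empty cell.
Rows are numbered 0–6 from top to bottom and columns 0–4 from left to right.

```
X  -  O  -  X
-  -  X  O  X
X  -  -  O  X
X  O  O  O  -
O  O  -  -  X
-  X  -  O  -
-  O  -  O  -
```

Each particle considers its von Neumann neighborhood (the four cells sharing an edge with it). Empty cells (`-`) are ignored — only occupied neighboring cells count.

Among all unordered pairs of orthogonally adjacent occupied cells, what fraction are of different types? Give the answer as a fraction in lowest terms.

Scan each occupied cell's neighbors to the right and below so each pair is counted once.
From row 0: 1 unlike of 2 pairs (running 1/2).
From row 1: 2 unlike of 4 pairs (running 3/6).
From row 2: 1 unlike of 3 pairs (running 4/9).
From row 3: 2 unlike of 5 pairs (running 6/14).
From row 4: 1 unlike of 2 pairs (running 7/16).
From row 5: 1 unlike of 2 pairs (running 8/18).
Total adjacent occupied pairs: 18; unlike-type pairs: 8.
8/18 reduces to 4/9.

4/9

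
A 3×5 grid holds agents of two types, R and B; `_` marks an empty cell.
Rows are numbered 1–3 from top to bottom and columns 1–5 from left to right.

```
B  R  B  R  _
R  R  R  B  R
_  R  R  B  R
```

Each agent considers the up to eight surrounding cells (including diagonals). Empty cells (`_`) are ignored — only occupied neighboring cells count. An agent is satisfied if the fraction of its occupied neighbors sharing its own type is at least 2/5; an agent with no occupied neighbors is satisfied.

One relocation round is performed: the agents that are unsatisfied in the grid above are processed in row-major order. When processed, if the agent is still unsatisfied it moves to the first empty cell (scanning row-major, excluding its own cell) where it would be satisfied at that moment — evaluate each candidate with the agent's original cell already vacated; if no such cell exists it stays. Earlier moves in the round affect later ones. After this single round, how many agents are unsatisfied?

Initially unsatisfied (in order): (1,1), (1,3), (2,4), (3,4), (3,5).
  (1,1): no empty cell satisfies it; stays.
  (1,3): no empty cell satisfies it; stays.
  (2,4): no empty cell satisfies it; stays.
  (3,4): no empty cell satisfies it; stays.
  (3,5) → (1,5).
Resulting grid:
B R B R R
R R R B R
_ R R B _
Unsatisfied now: (1,1), (1,3), (2,4), (3,4).

4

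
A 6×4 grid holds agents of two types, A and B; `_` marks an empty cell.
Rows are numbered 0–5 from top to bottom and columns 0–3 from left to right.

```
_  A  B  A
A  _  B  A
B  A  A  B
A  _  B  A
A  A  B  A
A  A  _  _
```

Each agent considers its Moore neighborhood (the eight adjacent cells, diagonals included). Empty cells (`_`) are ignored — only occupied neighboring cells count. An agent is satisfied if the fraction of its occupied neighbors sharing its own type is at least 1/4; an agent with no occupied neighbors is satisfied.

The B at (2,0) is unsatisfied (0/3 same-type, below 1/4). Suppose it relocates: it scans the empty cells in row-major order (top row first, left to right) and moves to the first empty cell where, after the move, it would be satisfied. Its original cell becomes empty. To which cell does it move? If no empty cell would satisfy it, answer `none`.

(1,1)

Vacating (2,0). Empty cells in order:
  (0,0): 0/2 same-type → still unsatisfied.
  (1,1): 2/6 same-type → satisfied — stop here.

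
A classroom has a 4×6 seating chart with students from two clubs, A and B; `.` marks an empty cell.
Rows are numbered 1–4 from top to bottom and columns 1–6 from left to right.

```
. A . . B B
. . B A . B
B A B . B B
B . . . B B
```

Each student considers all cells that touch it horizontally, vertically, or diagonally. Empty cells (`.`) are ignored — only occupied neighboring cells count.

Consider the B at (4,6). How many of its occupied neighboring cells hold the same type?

Occupied neighbors of (4,6): (3,5)=B, (3,6)=B, (4,5)=B.
Same type (B): 3 of 3.

3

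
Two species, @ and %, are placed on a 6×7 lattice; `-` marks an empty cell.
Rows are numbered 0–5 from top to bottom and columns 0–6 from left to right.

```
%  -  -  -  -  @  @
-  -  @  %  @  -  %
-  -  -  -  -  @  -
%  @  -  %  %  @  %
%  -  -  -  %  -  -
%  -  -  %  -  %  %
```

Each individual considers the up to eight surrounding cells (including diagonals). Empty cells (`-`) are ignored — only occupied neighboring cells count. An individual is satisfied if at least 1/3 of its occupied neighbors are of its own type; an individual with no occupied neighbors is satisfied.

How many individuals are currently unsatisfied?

6

(0,0)% 0/0 satisfied
(0,5)@ 2/3 satisfied
(0,6)@ 1/2 satisfied
(1,2)@ 0/1 not
(1,3)% 0/2 not
(1,4)@ 2/3 satisfied
(1,6)% 0/3 not
(2,5)@ 2/5 satisfied
(3,0)% 1/2 satisfied
(3,1)@ 0/2 not
(3,3)% 2/2 satisfied
(3,4)% 2/4 satisfied
(3,5)@ 1/4 not
(3,6)% 0/2 not
(4,0)% 2/3 satisfied
(4,4)% 4/5 satisfied
(5,0)% 1/1 satisfied
(5,3)% 1/1 satisfied
(5,5)% 2/2 satisfied
(5,6)% 1/1 satisfied
Unsatisfied: (1,2), (1,3), (1,6), (3,1), (3,5), (3,6) — 6 in total.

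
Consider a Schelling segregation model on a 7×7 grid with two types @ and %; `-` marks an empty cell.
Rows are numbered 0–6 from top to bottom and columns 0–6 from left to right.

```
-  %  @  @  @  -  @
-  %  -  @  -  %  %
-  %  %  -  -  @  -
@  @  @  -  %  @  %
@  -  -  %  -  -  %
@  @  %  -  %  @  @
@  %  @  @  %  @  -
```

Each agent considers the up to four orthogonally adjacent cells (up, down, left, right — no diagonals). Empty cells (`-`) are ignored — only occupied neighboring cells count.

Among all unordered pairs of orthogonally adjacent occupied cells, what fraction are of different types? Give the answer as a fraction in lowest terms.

Scan each occupied cell's neighbors to the right and below so each pair is counted once.
Row 0: %(0,1)–@(0,2)≠ %(0,1)–%(1,1)= @(0,2)–@(0,3)= @(0,3)–@(0,4)= @(0,3)–@(1,3)= @(0,6)–%(1,6)≠  → 2/6 unlike.
Row 1: %(1,1)–%(2,1)= %(1,5)–%(1,6)= %(1,5)–@(2,5)≠  → 1/3 unlike.
Row 2: %(2,1)–%(2,2)= %(2,1)–@(3,1)≠ %(2,2)–@(3,2)≠ @(2,5)–@(3,5)=  → 2/4 unlike.
Row 3: @(3,0)–@(3,1)= @(3,0)–@(4,0)= @(3,1)–@(3,2)= %(3,4)–@(3,5)≠ @(3,5)–%(3,6)≠ %(3,6)–%(4,6)=  → 2/6 unlike.
Row 4: @(4,0)–@(5,0)= %(4,6)–@(5,6)≠  → 1/2 unlike.
Row 5: @(5,0)–@(5,1)= @(5,0)–@(6,0)= @(5,1)–%(5,2)≠ @(5,1)–%(6,1)≠ %(5,2)–@(6,2)≠ %(5,4)–@(5,5)≠ %(5,4)–%(6,4)= @(5,5)–@(5,6)= @(5,5)–@(6,5)=  → 4/9 unlike.
Row 6: @(6,0)–%(6,1)≠ %(6,1)–@(6,2)≠ @(6,2)–@(6,3)= @(6,3)–%(6,4)≠ %(6,4)–@(6,5)≠  → 4/5 unlike.
Total adjacent occupied pairs: 35; unlike-type pairs: 16.
16/35 is already in lowest terms.

16/35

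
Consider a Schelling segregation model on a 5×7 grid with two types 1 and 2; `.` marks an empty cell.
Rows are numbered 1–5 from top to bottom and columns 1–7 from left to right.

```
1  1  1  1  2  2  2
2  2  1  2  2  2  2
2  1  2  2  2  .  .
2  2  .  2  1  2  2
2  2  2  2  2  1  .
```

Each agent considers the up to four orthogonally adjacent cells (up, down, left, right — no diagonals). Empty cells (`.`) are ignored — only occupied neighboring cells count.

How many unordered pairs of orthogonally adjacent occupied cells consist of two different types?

Scan each occupied cell's neighbors to the right and below so each pair is counted once.
Row 1: 1(1,1)–1(1,2)= 1(1,1)–2(2,1)≠ 1(1,2)–1(1,3)= 1(1,2)–2(2,2)≠ 1(1,3)–1(1,4)= 1(1,3)–1(2,3)= 1(1,4)–2(1,5)≠ 1(1,4)–2(2,4)≠ 2(1,5)–2(1,6)= 2(1,5)–2(2,5)= 2(1,6)–2(1,7)= 2(1,6)–2(2,6)= 2(1,7)–2(2,7)=  → 4/13 unlike.
Row 2: 2(2,1)–2(2,2)= 2(2,1)–2(3,1)= 2(2,2)–1(2,3)≠ 2(2,2)–1(3,2)≠ 1(2,3)–2(2,4)≠ 1(2,3)–2(3,3)≠ 2(2,4)–2(2,5)= 2(2,4)–2(3,4)= 2(2,5)–2(2,6)= 2(2,5)–2(3,5)= 2(2,6)–2(2,7)=  → 4/11 unlike.
Row 3: 2(3,1)–1(3,2)≠ 2(3,1)–2(4,1)= 1(3,2)–2(3,3)≠ 1(3,2)–2(4,2)≠ 2(3,3)–2(3,4)= 2(3,4)–2(3,5)= 2(3,4)–2(4,4)= 2(3,5)–1(4,5)≠  → 4/8 unlike.
Row 4: 2(4,1)–2(4,2)= 2(4,1)–2(5,1)= 2(4,2)–2(5,2)= 2(4,4)–1(4,5)≠ 2(4,4)–2(5,4)= 1(4,5)–2(4,6)≠ 1(4,5)–2(5,5)≠ 2(4,6)–2(4,7)= 2(4,6)–1(5,6)≠  → 4/9 unlike.
Row 5: 2(5,1)–2(5,2)= 2(5,2)–2(5,3)= 2(5,3)–2(5,4)= 2(5,4)–2(5,5)= 2(5,5)–1(5,6)≠  → 1/5 unlike.
Total adjacent occupied pairs: 46; unlike-type pairs: 17.

17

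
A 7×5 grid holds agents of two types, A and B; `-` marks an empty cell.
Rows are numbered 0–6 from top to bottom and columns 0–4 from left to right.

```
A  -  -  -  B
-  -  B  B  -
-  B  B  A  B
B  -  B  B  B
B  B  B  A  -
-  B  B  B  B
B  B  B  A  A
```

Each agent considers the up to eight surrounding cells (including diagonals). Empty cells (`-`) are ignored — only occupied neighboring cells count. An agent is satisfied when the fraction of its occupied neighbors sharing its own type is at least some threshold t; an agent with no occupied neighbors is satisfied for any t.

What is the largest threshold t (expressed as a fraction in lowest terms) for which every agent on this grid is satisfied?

(0,0)A — no occupied neighbors
(0,4)B 1/1
(1,2)B 3/4
(1,3)B 4/5
(2,1)B 4/4
(2,2)B 5/6
(2,3)A 0/7
(2,4)B 3/4
(3,0)B 3/3
(3,2)B 5/7
(3,3)B 5/7
(3,4)B 2/4
(4,0)B 3/3
(4,1)B 6/6
(4,2)B 6/7
(4,3)A 0/7
(5,1)B 7/7
(5,2)B 6/8
(5,3)B 4/7
(5,4)B 1/4
(6,0)B 2/2
(6,1)B 4/4
(6,2)B 4/5
(6,3)A 1/5
(6,4)A 1/3
The smallest same-type fraction is 0/7 at (2,3), which reduces to 0/1. Any threshold above that leaves this agent unsatisfied.

0/1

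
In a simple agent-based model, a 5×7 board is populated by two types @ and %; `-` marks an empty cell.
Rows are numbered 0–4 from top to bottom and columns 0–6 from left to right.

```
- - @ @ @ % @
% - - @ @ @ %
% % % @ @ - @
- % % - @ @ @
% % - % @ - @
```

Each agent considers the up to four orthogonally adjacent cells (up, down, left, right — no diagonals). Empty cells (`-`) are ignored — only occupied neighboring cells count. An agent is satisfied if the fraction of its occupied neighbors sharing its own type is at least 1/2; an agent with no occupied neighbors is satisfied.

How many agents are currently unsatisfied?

5

Row 0: (0,2)@ 1/1 ok · (0,3)@ 3/3 ok · (0,4)@ 2/3 ok · (0,5)% 0/3 unhappy · (0,6)@ 0/2 unhappy
Row 1: (1,0)% 1/1 ok · (1,3)@ 3/3 ok · (1,4)@ 4/4 ok · (1,5)@ 1/3 unhappy · (1,6)% 0/3 unhappy
Row 2: (2,0)% 2/2 ok · (2,1)% 3/3 ok · (2,2)% 2/3 ok · (2,3)@ 2/3 ok · (2,4)@ 3/3 ok · (2,6)@ 1/2 ok
Row 3: (3,1)% 3/3 ok · (3,2)% 2/2 ok · (3,4)@ 3/3 ok · (3,5)@ 2/2 ok · (3,6)@ 3/3 ok
Row 4: (4,0)% 1/1 ok · (4,1)% 2/2 ok · (4,3)% 0/1 unhappy · (4,4)@ 1/2 ok · (4,6)@ 1/1 ok
Unsatisfied: (0,5), (0,6), (1,5), (1,6), (4,3) — 5 in total.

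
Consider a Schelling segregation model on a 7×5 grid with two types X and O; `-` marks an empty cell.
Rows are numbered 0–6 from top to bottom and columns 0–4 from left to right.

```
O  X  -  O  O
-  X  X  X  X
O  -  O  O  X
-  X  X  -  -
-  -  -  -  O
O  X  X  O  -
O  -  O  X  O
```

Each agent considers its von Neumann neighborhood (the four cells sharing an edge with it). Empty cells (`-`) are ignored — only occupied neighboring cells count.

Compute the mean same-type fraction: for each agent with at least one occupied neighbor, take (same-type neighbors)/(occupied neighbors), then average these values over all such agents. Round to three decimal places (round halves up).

Row 0: (0,0)O 0/1 · (0,1)X 1/2 · (0,3)O 1/2 · (0,4)O 1/2
Row 1: (1,1)X 2/2 · (1,2)X 2/3 · (1,3)X 2/4 · (1,4)X 2/3
Row 2: (2,0)O — no occupied neighbors · (2,2)O 1/3 · (2,3)O 1/3 · (2,4)X 1/2
Row 3: (3,1)X 1/1 · (3,2)X 1/2
Row 4: (4,4)O — no occupied neighbors
Row 5: (5,0)O 1/2 · (5,1)X 1/2 · (5,2)X 1/3 · (5,3)O 0/2
Row 6: (6,0)O 1/1 · (6,2)O 0/2 · (6,3)X 0/3 · (6,4)O 0/1
Sum over 21 agents: 0/1 + 1/2 + 1/2 + 1/2 + 2/2 + 2/3 + 2/4 + 2/3 + 1/3 + 1/3 + 1/2 + 1/1 + 1/2 + 1/2 + 1/2 + 1/3 + 0/2 + 1/1 + 0/2 + 0/3 + 0/1 = 28/3; mean = 28/3 ÷ 21 = 4/9 = 0.444444… → 0.444.

0.444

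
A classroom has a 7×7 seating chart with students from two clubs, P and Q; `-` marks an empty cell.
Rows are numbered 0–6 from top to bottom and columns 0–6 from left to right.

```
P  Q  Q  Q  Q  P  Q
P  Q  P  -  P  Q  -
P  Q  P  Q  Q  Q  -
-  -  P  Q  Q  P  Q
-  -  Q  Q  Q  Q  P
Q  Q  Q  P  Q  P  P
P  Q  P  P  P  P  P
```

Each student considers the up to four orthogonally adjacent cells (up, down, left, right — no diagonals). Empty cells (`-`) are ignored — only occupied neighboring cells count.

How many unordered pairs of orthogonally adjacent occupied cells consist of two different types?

Scan each occupied cell's neighbors to the right and below so each pair is counted once.
From row 0: 6 unlike of 11 pairs (running 6/11).
From row 1: 4 unlike of 8 pairs (running 10/19).
From row 2: 4 unlike of 9 pairs (running 14/28).
From row 3: 6 unlike of 9 pairs (running 20/37).
From row 4: 3 unlike of 9 pairs (running 23/46).
From row 5: 6 unlike of 13 pairs (running 29/59).
From row 6: 2 unlike of 6 pairs (running 31/65).
Total adjacent occupied pairs: 65; unlike-type pairs: 31.

31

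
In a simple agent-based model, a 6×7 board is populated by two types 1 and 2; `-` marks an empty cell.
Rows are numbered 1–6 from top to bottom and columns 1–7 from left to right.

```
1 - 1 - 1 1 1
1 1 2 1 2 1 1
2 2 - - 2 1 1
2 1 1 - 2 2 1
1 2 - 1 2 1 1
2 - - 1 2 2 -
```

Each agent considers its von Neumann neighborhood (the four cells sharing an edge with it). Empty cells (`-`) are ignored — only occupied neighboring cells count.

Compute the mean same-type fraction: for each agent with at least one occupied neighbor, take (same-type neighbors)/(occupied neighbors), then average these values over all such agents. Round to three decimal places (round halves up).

Row 1: (1,1)1 1/1 · (1,3)1 0/1 · (1,5)1 1/2 · (1,6)1 3/3 · (1,7)1 2/2
Row 2: (2,1)1 2/3 · (2,2)1 1/3 · (2,3)2 0/3 · (2,4)1 0/2 · (2,5)2 1/4 · (2,6)1 3/4 · (2,7)1 3/3
Row 3: (3,1)2 2/3 · (3,2)2 1/3 · (3,5)2 2/3 · (3,6)1 2/4 · (3,7)1 3/3
Row 4: (4,1)2 1/3 · (4,2)1 1/4 · (4,3)1 1/1 · (4,5)2 3/3 · (4,6)2 1/4 · (4,7)1 2/3
Row 5: (5,1)1 0/3 · (5,2)2 0/2 · (5,4)1 1/2 · (5,5)2 2/4 · (5,6)1 1/4 · (5,7)1 2/2
Row 6: (6,1)2 0/1 · (6,4)1 1/2 · (6,5)2 2/3 · (6,6)2 1/2
Sum over 33 agents: 1/1 + 0/1 + 1/2 + 3/3 + 2/2 + 2/3 + 1/3 + 0/3 + 0/2 + 1/4 + 3/4 + 3/3 + 2/3 + 1/3 + 2/3 + 2/4 + 3/3 + 1/3 + 1/4 + 1/1 + 3/3 + 1/4 + 2/3 + 0/3 + 0/2 + 1/2 + 2/4 + 1/4 + 2/2 + 0/1 + 1/2 + 2/3 + 1/2 = 205/12; mean = 205/12 ÷ 33 = 205/396 = 0.517676… → 0.518.

0.518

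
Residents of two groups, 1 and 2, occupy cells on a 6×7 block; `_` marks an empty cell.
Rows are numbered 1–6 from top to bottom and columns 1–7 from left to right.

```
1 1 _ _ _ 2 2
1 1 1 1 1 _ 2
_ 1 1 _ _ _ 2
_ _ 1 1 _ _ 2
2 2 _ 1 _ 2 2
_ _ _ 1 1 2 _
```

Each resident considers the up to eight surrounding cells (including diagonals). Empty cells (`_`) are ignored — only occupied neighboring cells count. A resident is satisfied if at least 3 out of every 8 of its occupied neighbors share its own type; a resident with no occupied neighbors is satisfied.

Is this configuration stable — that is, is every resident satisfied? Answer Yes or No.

(1,1)1 3/3 ✓
(1,2)1 4/4 ✓
(1,6)2 2/3 ✓
(1,7)2 2/2 ✓
(2,1)1 4/4 ✓
(2,2)1 6/6 ✓
(2,3)1 5/5 ✓
(2,4)1 3/3 ✓
(2,5)1 1/2 ✓
(2,7)2 3/3 ✓
(3,2)1 5/5 ✓
(3,3)1 6/6 ✓
(3,7)2 2/2 ✓
(4,3)1 4/5 ✓
(4,4)1 3/3 ✓
(4,7)2 3/3 ✓
(5,1)2 1/1 ✓
(5,2)2 1/2 ✓
(5,4)1 4/4 ✓
(5,6)2 3/4 ✓
(5,7)2 3/3 ✓
(6,4)1 2/2 ✓
(6,5)1 2/4 ✓
(6,6)2 2/3 ✓
All meet the threshold, so the configuration is stable.

Yes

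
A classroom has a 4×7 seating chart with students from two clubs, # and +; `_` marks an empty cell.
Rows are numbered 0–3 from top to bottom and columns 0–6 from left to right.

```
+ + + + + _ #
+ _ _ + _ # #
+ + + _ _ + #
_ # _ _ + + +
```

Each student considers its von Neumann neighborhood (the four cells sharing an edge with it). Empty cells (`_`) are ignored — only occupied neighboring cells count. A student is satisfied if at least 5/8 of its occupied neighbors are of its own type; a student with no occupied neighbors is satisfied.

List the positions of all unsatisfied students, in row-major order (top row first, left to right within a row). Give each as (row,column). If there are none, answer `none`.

(0,0)+ 2/2 satisfied
(0,1)+ 2/2 satisfied
(0,2)+ 2/2 satisfied
(0,3)+ 3/3 satisfied
(0,4)+ 1/1 satisfied
(0,6)# 1/1 satisfied
(1,0)+ 2/2 satisfied
(1,3)+ 1/1 satisfied
(1,5)# 1/2 not
(1,6)# 3/3 satisfied
(2,0)+ 2/2 satisfied
(2,1)+ 2/3 satisfied
(2,2)+ 1/1 satisfied
(2,5)+ 1/3 not
(2,6)# 1/3 not
(3,1)# 0/1 not
(3,4)+ 1/1 satisfied
(3,5)+ 3/3 satisfied
(3,6)+ 1/2 not

(1,5), (2,5), (2,6), (3,1), (3,6)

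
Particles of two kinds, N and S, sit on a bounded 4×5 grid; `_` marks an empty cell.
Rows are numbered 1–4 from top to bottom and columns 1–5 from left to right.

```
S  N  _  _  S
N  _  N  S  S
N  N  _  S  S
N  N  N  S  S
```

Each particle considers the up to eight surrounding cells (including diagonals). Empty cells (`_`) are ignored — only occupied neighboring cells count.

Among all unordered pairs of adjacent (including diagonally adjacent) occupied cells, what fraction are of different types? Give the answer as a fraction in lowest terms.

3/16

Scan each occupied cell's neighbors to the right and below (and the two forward diagonals) so each pair is counted once.
Row 1: S(1,1)–N(1,2)≠ S(1,1)–N(2,1)≠ N(1,2)–N(2,3)= N(1,2)–N(2,1)= S(1,5)–S(2,5)= S(1,5)–S(2,4)=  → 2/6 unlike.
Row 2: N(2,1)–N(3,1)= N(2,1)–N(3,2)= N(2,3)–S(2,4)≠ N(2,3)–S(3,4)≠ N(2,3)–N(3,2)= S(2,4)–S(2,5)= S(2,4)–S(3,4)= S(2,4)–S(3,5)= S(2,5)–S(3,5)= S(2,5)–S(3,4)=  → 2/10 unlike.
Row 3: N(3,1)–N(3,2)= N(3,1)–N(4,1)= N(3,1)–N(4,2)= N(3,2)–N(4,2)= N(3,2)–N(4,3)= N(3,2)–N(4,1)= S(3,4)–S(3,5)= S(3,4)–S(4,4)= S(3,4)–S(4,5)= S(3,4)–N(4,3)≠ S(3,5)–S(4,5)= S(3,5)–S(4,4)=  → 1/12 unlike.
Row 4: N(4,1)–N(4,2)= N(4,2)–N(4,3)= N(4,3)–S(4,4)≠ S(4,4)–S(4,5)=  → 1/4 unlike.
Total adjacent occupied pairs: 32; unlike-type pairs: 6.
6/32 reduces to 3/16.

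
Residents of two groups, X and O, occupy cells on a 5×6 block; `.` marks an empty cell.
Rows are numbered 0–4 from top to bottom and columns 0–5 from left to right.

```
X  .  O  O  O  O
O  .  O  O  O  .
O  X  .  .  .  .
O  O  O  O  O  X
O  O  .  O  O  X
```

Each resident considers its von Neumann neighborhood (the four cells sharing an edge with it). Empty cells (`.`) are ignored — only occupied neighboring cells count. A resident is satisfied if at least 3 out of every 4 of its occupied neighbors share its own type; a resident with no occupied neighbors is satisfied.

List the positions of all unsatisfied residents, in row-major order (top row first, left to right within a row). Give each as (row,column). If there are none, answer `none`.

Row 0: (0,0)X 0/1 ✗ · (0,2)O 2/2 ✓ · (0,3)O 3/3 ✓ · (0,4)O 3/3 ✓ · (0,5)O 1/1 ✓
Row 1: (1,0)O 1/2 ✗ · (1,2)O 2/2 ✓ · (1,3)O 3/3 ✓ · (1,4)O 2/2 ✓
Row 2: (2,0)O 2/3 ✗ · (2,1)X 0/2 ✗
Row 3: (3,0)O 3/3 ✓ · (3,1)O 3/4 ✓ · (3,2)O 2/2 ✓ · (3,3)O 3/3 ✓ · (3,4)O 2/3 ✗ · (3,5)X 1/2 ✗
Row 4: (4,0)O 2/2 ✓ · (4,1)O 2/2 ✓ · (4,3)O 2/2 ✓ · (4,4)O 2/3 ✗ · (4,5)X 1/2 ✗

(0,0), (1,0), (2,0), (2,1), (3,4), (3,5), (4,4), (4,5)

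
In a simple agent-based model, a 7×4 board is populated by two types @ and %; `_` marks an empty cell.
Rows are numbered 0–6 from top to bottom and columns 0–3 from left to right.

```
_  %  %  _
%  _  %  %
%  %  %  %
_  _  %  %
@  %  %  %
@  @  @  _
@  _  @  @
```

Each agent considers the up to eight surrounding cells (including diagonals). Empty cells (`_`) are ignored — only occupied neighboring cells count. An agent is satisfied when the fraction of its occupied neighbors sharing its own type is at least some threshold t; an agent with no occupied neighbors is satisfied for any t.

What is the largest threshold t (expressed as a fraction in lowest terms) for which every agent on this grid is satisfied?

1/3

(0,1)% 3/3
(0,2)% 3/3
(1,0)% 3/3
(1,2)% 6/6
(1,3)% 4/4
(2,0)% 2/2
(2,1)% 5/5
(2,2)% 6/6
(2,3)% 5/5
(3,2)% 7/7
(3,3)% 5/5
(4,0)@ 2/3
(4,1)% 2/6
(4,2)% 4/6
(4,3)% 3/4
(5,0)@ 3/4
(5,1)@ 5/7
(5,2)@ 3/6
(6,0)@ 2/2
(6,2)@ 3/3
(6,3)@ 2/2
The smallest same-type fraction is 2/6 at (4,1), which reduces to 1/3. Any threshold above that leaves this agent unsatisfied.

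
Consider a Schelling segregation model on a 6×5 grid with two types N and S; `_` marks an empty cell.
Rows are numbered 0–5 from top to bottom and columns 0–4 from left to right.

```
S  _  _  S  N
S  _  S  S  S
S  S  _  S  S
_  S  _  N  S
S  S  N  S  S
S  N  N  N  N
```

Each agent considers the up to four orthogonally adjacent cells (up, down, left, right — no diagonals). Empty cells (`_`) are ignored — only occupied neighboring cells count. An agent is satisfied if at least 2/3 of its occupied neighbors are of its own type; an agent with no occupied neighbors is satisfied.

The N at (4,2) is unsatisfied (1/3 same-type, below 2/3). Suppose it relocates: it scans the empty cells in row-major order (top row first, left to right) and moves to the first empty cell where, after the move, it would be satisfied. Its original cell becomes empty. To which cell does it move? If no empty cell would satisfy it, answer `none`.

none

Vacating (4,2). Empty cells in order:
  (0,1): 0/1 same-type → still unsatisfied.
  (0,2): 0/2 same-type → still unsatisfied.
  (1,1): 0/3 same-type → still unsatisfied.
  (2,2): 0/3 same-type → still unsatisfied.
  (3,0): 0/3 same-type → still unsatisfied.
  (3,2): 1/2 same-type → still unsatisfied.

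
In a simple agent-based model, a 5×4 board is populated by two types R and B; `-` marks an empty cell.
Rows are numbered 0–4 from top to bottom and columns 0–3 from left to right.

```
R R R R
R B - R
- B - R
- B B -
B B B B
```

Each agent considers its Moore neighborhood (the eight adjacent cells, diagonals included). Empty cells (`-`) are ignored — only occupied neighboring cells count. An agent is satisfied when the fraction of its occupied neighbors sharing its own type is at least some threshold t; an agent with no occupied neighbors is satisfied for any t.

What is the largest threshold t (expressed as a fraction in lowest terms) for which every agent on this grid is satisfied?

(0,0)R 2/3
(0,1)R 3/4
(0,2)R 3/4
(0,3)R 2/2
(1,0)R 2/4
(1,1)B 1/5
(1,3)R 3/3
(2,1)B 3/4
(2,3)R 1/2
(3,1)B 5/5
(3,2)B 5/6
(4,0)B 2/2
(4,1)B 4/4
(4,2)B 4/4
(4,3)B 2/2
The smallest same-type fraction is 1/5 at (1,1), which reduces to 1/5. Any threshold above that leaves this agent unsatisfied.

1/5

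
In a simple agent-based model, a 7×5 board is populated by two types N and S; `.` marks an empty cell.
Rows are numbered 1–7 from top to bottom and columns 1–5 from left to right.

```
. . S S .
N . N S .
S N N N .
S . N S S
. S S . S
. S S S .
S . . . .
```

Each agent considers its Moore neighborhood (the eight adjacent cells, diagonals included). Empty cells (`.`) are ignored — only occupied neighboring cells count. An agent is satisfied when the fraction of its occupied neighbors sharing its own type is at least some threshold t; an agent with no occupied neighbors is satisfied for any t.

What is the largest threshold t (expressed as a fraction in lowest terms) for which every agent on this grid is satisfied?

Row 1: (1,3)S 2/3 · (1,4)S 2/3
Row 2: (2,1)N 1/2 · (2,3)N 3/6 · (2,4)S 2/5
Row 3: (3,1)S 1/3 · (3,2)N 4/6 · (3,3)N 4/6 · (3,4)N 3/6
Row 4: (4,1)S 2/3 · (4,3)N 3/6 · (4,4)S 3/6 · (4,5)S 2/3
Row 5: (5,2)S 4/5 · (5,3)S 5/6 · (5,5)S 3/3
Row 6: (6,2)S 4/4 · (6,3)S 4/4 · (6,4)S 3/3
Row 7: (7,1)S 1/1
The smallest same-type fraction is 1/3 at (3,1), which reduces to 1/3. Any threshold above that leaves this agent unsatisfied.

1/3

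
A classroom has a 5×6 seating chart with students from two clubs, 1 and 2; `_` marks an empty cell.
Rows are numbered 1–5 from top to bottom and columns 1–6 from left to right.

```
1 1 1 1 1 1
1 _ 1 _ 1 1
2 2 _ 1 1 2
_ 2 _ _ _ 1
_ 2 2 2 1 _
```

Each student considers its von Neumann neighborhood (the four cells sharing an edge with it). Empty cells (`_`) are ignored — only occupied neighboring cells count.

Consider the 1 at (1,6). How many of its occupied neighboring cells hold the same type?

Occupied neighbors of (1,6): (2,6)=1, (1,5)=1.
Same type (1): 2 of 2.

2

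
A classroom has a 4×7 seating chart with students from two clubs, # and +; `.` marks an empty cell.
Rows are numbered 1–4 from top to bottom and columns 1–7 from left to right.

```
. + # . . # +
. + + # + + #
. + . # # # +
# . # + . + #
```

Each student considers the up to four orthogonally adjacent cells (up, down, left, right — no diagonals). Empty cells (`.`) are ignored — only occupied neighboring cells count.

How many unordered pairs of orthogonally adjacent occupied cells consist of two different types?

17

Scan each occupied cell's neighbors to the right and below so each pair is counted once.
Row 1: +(1,2)–#(1,3)≠ +(1,2)–+(2,2)= #(1,3)–+(2,3)≠ #(1,6)–+(1,7)≠ #(1,6)–+(2,6)≠ +(1,7)–#(2,7)≠  → 5/6 unlike.
Row 2: +(2,2)–+(2,3)= +(2,2)–+(3,2)= +(2,3)–#(2,4)≠ #(2,4)–+(2,5)≠ #(2,4)–#(3,4)= +(2,5)–+(2,6)= +(2,5)–#(3,5)≠ +(2,6)–#(2,7)≠ +(2,6)–#(3,6)≠ #(2,7)–+(3,7)≠  → 6/10 unlike.
Row 3: #(3,4)–#(3,5)= #(3,4)–+(4,4)≠ #(3,5)–#(3,6)= #(3,6)–+(3,7)≠ #(3,6)–+(4,6)≠ +(3,7)–#(4,7)≠  → 4/6 unlike.
Row 4: #(4,3)–+(4,4)≠ +(4,6)–#(4,7)≠  → 2/2 unlike.
Total adjacent occupied pairs: 24; unlike-type pairs: 17.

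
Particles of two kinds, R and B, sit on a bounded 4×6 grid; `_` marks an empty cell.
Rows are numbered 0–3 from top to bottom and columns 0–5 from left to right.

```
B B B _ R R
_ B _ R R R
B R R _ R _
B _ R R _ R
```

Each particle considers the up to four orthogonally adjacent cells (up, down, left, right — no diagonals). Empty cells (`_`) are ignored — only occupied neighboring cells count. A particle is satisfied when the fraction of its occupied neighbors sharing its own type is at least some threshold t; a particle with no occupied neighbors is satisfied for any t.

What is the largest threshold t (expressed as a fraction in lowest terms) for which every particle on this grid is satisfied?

1/3

(0,0)B 1/1
(0,1)B 3/3
(0,2)B 1/1
(0,4)R 2/2
(0,5)R 2/2
(1,1)B 1/2
(1,3)R 1/1
(1,4)R 4/4
(1,5)R 2/2
(2,0)B 1/2
(2,1)R 1/3
(2,2)R 2/2
(2,4)R 1/1
(3,0)B 1/1
(3,2)R 2/2
(3,3)R 1/1
(3,5)R — no occupied neighbors
The smallest same-type fraction is 1/3 at (2,1), which reduces to 1/3. Any threshold above that leaves this particle unsatisfied.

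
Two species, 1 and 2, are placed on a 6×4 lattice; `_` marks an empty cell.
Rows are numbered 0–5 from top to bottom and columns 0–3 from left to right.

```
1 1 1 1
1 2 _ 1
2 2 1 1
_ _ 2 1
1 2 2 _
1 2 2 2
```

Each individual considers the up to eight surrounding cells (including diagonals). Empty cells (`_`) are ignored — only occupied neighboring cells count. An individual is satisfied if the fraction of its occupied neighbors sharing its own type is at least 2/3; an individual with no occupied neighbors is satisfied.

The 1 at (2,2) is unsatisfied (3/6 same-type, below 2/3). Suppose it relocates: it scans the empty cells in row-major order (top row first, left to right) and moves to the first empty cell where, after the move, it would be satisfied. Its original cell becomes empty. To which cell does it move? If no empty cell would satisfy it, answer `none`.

(1,2)

Vacating (2,2). Empty cells in order:
  (1,2): 5/7 same-type → satisfied — stop here.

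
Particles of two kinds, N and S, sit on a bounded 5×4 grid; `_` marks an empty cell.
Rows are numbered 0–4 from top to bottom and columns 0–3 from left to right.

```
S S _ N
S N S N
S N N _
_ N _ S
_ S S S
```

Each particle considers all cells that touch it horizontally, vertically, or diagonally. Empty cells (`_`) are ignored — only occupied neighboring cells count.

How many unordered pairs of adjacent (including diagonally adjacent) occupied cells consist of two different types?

15

Scan each occupied cell's neighbors to the right and below (and the two forward diagonals) so each pair is counted once.
Row 0: S(0,0)–S(0,1)= S(0,0)–S(1,0)= S(0,0)–N(1,1)≠ S(0,1)–N(1,1)≠ S(0,1)–S(1,2)= S(0,1)–S(1,0)= N(0,3)–N(1,3)= N(0,3)–S(1,2)≠  → 3/8 unlike.
Row 1: S(1,0)–N(1,1)≠ S(1,0)–S(2,0)= S(1,0)–N(2,1)≠ N(1,1)–S(1,2)≠ N(1,1)–N(2,1)= N(1,1)–N(2,2)= N(1,1)–S(2,0)≠ S(1,2)–N(1,3)≠ S(1,2)–N(2,2)≠ S(1,2)–N(2,1)≠ N(1,3)–N(2,2)=  → 7/11 unlike.
Row 2: S(2,0)–N(2,1)≠ S(2,0)–N(3,1)≠ N(2,1)–N(2,2)= N(2,1)–N(3,1)= N(2,2)–S(3,3)≠ N(2,2)–N(3,1)=  → 3/6 unlike.
Row 3: N(3,1)–S(4,1)≠ N(3,1)–S(4,2)≠ S(3,3)–S(4,3)= S(3,3)–S(4,2)=  → 2/4 unlike.
Row 4: S(4,1)–S(4,2)= S(4,2)–S(4,3)=  → 0/2 unlike.
Total adjacent occupied pairs: 31; unlike-type pairs: 15.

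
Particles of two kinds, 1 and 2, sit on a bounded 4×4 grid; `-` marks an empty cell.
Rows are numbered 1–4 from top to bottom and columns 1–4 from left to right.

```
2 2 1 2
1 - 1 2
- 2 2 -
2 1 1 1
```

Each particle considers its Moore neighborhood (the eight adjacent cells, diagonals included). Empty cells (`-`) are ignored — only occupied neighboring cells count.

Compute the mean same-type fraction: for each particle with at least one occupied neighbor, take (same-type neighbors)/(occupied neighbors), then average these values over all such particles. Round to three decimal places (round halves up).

(1,1)2 1/2
(1,2)2 1/4
(1,3)1 1/4
(1,4)2 1/3
(2,1)1 0/3
(2,3)1 1/6
(2,4)2 2/4
(3,2)2 2/6
(3,3)2 2/6
(4,1)2 1/2
(4,2)1 1/4
(4,3)1 2/4
(4,4)1 1/2
Sum over 13 particles: 1/2 + 1/4 + 1/4 + 1/3 + 0/3 + 1/6 + 2/4 + 2/6 + 2/6 + 1/2 + 1/4 + 2/4 + 1/2 = 53/12; mean = 53/12 ÷ 13 = 53/156 = 0.339743… → 0.340.

0.340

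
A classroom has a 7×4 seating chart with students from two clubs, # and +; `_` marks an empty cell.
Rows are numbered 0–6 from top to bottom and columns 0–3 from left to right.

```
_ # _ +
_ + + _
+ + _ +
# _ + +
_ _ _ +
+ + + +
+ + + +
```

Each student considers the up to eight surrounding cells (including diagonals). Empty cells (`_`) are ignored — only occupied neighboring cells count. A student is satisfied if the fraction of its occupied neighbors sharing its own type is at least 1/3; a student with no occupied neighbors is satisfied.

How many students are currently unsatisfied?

2

(0,1)# 0/2 ✗
(0,3)+ 1/1 ✓
(1,1)+ 3/4 ✓
(1,2)+ 4/5 ✓
(2,0)+ 2/3 ✓
(2,1)+ 4/5 ✓
(2,3)+ 3/3 ✓
(3,0)# 0/2 ✗
(3,2)+ 4/4 ✓
(3,3)+ 3/3 ✓
(4,3)+ 4/4 ✓
(5,0)+ 3/3 ✓
(5,1)+ 5/5 ✓
(5,2)+ 6/6 ✓
(5,3)+ 4/4 ✓
(6,0)+ 3/3 ✓
(6,1)+ 5/5 ✓
(6,2)+ 5/5 ✓
(6,3)+ 3/3 ✓
Unsatisfied: (0,1), (3,0) — 2 in total.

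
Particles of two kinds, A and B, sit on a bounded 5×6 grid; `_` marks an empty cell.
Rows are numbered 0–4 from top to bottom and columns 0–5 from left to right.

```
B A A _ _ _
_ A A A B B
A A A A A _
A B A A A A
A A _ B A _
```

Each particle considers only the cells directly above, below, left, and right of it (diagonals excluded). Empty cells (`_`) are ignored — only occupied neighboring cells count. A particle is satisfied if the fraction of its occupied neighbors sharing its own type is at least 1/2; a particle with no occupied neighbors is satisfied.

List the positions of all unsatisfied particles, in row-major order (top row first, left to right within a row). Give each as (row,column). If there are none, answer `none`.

(0,0), (1,4), (3,1), (4,3)

(0,0)B 0/1 not
(0,1)A 2/3 satisfied
(0,2)A 2/2 satisfied
(1,1)A 3/3 satisfied
(1,2)A 4/4 satisfied
(1,3)A 2/3 satisfied
(1,4)B 1/3 not
(1,5)B 1/1 satisfied
(2,0)A 2/2 satisfied
(2,1)A 3/4 satisfied
(2,2)A 4/4 satisfied
(2,3)A 4/4 satisfied
(2,4)A 2/3 satisfied
(3,0)A 2/3 satisfied
(3,1)B 0/4 not
(3,2)A 2/3 satisfied
(3,3)A 3/4 satisfied
(3,4)A 4/4 satisfied
(3,5)A 1/1 satisfied
(4,0)A 2/2 satisfied
(4,1)A 1/2 satisfied
(4,3)B 0/2 not
(4,4)A 1/2 satisfied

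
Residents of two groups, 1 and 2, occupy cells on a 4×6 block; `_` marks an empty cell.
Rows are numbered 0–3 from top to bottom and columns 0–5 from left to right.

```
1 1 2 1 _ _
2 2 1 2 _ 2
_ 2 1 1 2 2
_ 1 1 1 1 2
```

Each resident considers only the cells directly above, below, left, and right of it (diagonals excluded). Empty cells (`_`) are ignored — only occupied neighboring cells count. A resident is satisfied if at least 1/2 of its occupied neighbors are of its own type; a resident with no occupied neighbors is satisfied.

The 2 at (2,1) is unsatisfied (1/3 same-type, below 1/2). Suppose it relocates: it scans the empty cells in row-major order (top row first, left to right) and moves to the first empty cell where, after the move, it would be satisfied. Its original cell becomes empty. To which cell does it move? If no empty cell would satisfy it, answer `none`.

(0,5)

Vacating (2,1). Empty cells in order:
  (0,4): 0/1 same-type → still unsatisfied.
  (0,5): 1/1 same-type → satisfied — stop here.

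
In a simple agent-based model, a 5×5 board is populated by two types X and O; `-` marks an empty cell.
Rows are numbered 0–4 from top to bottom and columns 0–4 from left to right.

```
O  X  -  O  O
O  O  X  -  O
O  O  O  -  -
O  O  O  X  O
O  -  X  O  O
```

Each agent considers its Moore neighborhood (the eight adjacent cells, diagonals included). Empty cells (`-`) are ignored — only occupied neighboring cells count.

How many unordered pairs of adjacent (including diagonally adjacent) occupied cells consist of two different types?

Scan each occupied cell's neighbors to the right and below (and the two forward diagonals) so each pair is counted once.
From row 0: 4 unlike of 10 pairs (running 4/10).
From row 1: 3 unlike of 9 pairs (running 7/19).
From row 2: 1 unlike of 10 pairs (running 8/29).
From row 3: 6 unlike of 14 pairs (running 14/43).
From row 4: 1 unlike of 2 pairs (running 15/45).
Total adjacent occupied pairs: 45; unlike-type pairs: 15.

15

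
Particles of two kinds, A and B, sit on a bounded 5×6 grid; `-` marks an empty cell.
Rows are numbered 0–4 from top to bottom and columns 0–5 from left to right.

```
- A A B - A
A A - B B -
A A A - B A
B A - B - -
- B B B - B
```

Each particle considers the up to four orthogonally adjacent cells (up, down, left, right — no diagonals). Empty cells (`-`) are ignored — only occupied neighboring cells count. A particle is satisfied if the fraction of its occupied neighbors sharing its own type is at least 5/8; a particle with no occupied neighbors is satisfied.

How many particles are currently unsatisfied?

(0,1)A 2/2 ✓
(0,2)A 1/2 ✗
(0,3)B 1/2 ✗
(0,5)A 0/0 ✓
(1,0)A 2/2 ✓
(1,1)A 3/3 ✓
(1,3)B 2/2 ✓
(1,4)B 2/2 ✓
(2,0)A 2/3 ✓
(2,1)A 4/4 ✓
(2,2)A 1/1 ✓
(2,4)B 1/2 ✗
(2,5)A 0/1 ✗
(3,0)B 0/2 ✗
(3,1)A 1/3 ✗
(3,3)B 1/1 ✓
(4,1)B 1/2 ✗
(4,2)B 2/2 ✓
(4,3)B 2/2 ✓
(4,5)B 0/0 ✓
Unsatisfied: (0,2), (0,3), (2,4), (2,5), (3,0), (3,1), (4,1) — 7 in total.

7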